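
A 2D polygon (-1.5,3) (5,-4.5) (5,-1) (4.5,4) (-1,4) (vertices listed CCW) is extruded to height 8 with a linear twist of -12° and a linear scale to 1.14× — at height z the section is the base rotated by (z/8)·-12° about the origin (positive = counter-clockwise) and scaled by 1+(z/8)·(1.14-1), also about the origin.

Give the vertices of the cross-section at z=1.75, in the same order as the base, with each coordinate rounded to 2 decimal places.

t = z/height = 1.75/8 = 0.21875
s = 1 + (scale-1)·z/height = 1 + (1.14-1)·1.75/8 = 1.030625
θ = twist·z/height = -12°·1.75/8 = -2.6250° = -0.045815 rad
cos θ = 0.998951, sin θ = -0.045799 (intermediates below are computed at full precision and shown rounded to 5 d.p.)
v1: (-1.5,3) → rotate → (-1.36103,3.06555) → ×s → (-1.40271,3.15943) → (-1.40,3.16)
v2: (5,-4.5) → rotate → (4.78866,-4.72427) → ×s → (4.93531,-4.86895) → (4.94,-4.87)
v3: (5,-1) → rotate → (4.94895,-1.22795) → ×s → (5.10052,-1.26555) → (5.10,-1.27)
v4: (4.5,4) → rotate → (4.67847,3.78971) → ×s → (4.82175,3.90577) → (4.82,3.91)
v5: (-1,4) → rotate → (-0.81576,4.04160) → ×s → (-0.84074,4.16538) → (-0.84,4.17)

Cross-section at z=1.75: (-1.40,3.16) (4.94,-4.87) (5.10,-1.27) (4.82,3.91) (-0.84,4.17)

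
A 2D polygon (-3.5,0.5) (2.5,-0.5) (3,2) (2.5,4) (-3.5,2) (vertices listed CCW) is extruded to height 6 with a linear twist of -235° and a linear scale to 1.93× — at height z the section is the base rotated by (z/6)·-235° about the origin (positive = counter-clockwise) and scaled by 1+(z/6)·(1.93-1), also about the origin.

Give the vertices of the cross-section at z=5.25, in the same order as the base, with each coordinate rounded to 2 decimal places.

Cross-section at z=5.25: (5.33,-3.56) (-3.70,2.78) (-6.47,-0.92) (-7.23,-4.58) (4.15,-6.02)

t = z/height = 5.25/6 = 0.875
s = 1 + (scale-1)·z/height = 1 + (1.93-1)·5.25/6 = 1.813750
θ = twist·z/height = -235°·5.25/6 = -205.6250° = -3.588833 rad
cos θ = -0.901644, sin θ = 0.432479 (intermediates below are computed at full precision and shown rounded to 5 d.p.)
v1: (-3.5,0.5) → rotate → (2.93951,-1.96450) → ×s → (5.33154,-3.56311) → (5.33,-3.56)
v2: (2.5,-0.5) → rotate → (-2.03787,1.53202) → ×s → (-3.69619,2.77870) → (-3.70,2.78)
v3: (3,2) → rotate → (-3.56989,-0.50585) → ×s → (-6.47489,-0.91749) → (-6.47,-0.92)
v4: (2.5,4) → rotate → (-3.98403,-2.52538) → ×s → (-7.22603,-4.58040) → (-7.23,-4.58)
v5: (-3.5,2) → rotate → (2.29080,-3.31697) → ×s → (4.15493,-6.01615) → (4.15,-6.02)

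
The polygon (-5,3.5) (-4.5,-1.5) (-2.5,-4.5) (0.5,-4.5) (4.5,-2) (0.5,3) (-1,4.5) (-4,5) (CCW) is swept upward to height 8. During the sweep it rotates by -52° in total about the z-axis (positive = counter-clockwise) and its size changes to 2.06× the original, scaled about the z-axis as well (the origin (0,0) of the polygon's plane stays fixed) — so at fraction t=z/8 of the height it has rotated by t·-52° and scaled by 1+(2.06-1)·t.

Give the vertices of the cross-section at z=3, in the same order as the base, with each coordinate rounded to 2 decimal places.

t = z/height = 3/8 = 0.375
s = 1 + (scale-1)·z/height = 1 + (2.06-1)·3/8 = 1.397500
θ = twist·z/height = -52°·3/8 = -19.5000° = -0.340339 rad
cos θ = 0.942641, sin θ = -0.333807 (intermediates below are computed at full precision and shown rounded to 5 d.p.)
v1: (-5,3.5) → rotate → (-3.54488,4.96828) → ×s → (-4.95397,6.94317) → (-4.95,6.94)
v2: (-4.5,-1.5) → rotate → (-4.74260,0.08817) → ×s → (-6.62778,0.12322) → (-6.63,0.12)
v3: (-2.5,-4.5) → rotate → (-3.85873,-3.40737) → ×s → (-5.39258,-4.76180) → (-5.39,-4.76)
v4: (0.5,-4.5) → rotate → (-1.03081,-4.40879) → ×s → (-1.44056,-6.16128) → (-1.44,-6.16)
v5: (4.5,-2) → rotate → (3.57427,-3.38741) → ×s → (4.99505,-4.73391) → (5.00,-4.73)
v6: (0.5,3) → rotate → (1.47274,2.66102) → ×s → (2.05816,3.71878) → (2.06,3.72)
v7: (-1,4.5) → rotate → (0.55949,4.57569) → ×s → (0.78189,6.39453) → (0.78,6.39)
v8: (-4,5) → rotate → (-2.10153,6.04843) → ×s → (-2.93689,8.45269) → (-2.94,8.45)

Cross-section at z=3: (-4.95,6.94) (-6.63,0.12) (-5.39,-4.76) (-1.44,-6.16) (5.00,-4.73) (2.06,3.72) (0.78,6.39) (-2.94,8.45)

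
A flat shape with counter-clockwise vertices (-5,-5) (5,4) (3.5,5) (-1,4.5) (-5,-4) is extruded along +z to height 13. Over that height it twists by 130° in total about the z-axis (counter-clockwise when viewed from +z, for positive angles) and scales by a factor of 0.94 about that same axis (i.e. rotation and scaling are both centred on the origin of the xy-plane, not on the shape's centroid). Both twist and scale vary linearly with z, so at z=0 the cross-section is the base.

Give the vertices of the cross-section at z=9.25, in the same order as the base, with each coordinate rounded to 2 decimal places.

t = z/height = 9.25/13 = 0.711538
s = 1 + (scale-1)·z/height = 1 + (0.94-1)·9.25/13 = 0.957308
θ = twist·z/height = 130°·9.25/13 = 92.5000° = 1.614430 rad
cos θ = -0.043619, sin θ = 0.999048 (intermediates below are computed at full precision and shown rounded to 5 d.p.)
v1: (-5,-5) → rotate → (5.21334,-4.77714) → ×s → (4.99077,-4.57320) → (4.99,-4.57)
v2: (5,4) → rotate → (-4.21429,4.82076) → ×s → (-4.03437,4.61495) → (-4.03,4.61)
v3: (3.5,5) → rotate → (-5.14791,3.27857) → ×s → (-4.92813,3.13860) → (-4.93,3.14)
v4: (-1,4.5) → rotate → (-4.45210,-1.19534) → ×s → (-4.26203,-1.14430) → (-4.26,-1.14)
v5: (-5,-4) → rotate → (4.21429,-4.82076) → ×s → (4.03437,-4.61495) → (4.03,-4.61)

Cross-section at z=9.25: (4.99,-4.57) (-4.03,4.61) (-4.93,3.14) (-4.26,-1.14) (4.03,-4.61)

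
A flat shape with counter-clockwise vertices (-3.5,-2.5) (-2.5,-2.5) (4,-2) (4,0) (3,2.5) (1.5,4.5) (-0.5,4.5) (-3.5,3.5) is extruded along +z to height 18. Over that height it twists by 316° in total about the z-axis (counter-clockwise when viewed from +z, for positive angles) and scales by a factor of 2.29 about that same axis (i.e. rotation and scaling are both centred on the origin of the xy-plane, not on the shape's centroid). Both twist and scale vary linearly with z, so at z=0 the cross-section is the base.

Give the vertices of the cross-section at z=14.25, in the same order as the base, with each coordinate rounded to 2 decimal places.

Cross-section at z=14.25: (-2.35,8.37) (-3.04,6.47) (-6.55,-6.23) (-2.74,-7.61) (2.70,-7.42) (7.53,-5.94) (8.90,-2.14) (9.05,4.25)

t = z/height = 14.25/18 = 0.791667
s = 1 + (scale-1)·z/height = 1 + (2.29-1)·14.25/18 = 2.021250
θ = twist·z/height = 316°·14.25/18 = 250.1667° = 4.366232 rad
cos θ = -0.339285, sin θ = -0.940684 (intermediates below are computed at full precision and shown rounded to 5 d.p.)
v1: (-3.5,-2.5) → rotate → (-1.16421,4.14061) → ×s → (-2.35316,8.36920) → (-2.35,8.37)
v2: (-2.5,-2.5) → rotate → (-1.50350,3.19992) → ×s → (-3.03894,6.46784) → (-3.04,6.47)
v3: (4,-2) → rotate → (-3.23851,-3.08416) → ×s → (-6.54583,-6.23387) → (-6.55,-6.23)
v4: (4,0) → rotate → (-1.35714,-3.76273) → ×s → (-2.74312,-7.60543) → (-2.74,-7.61)
v5: (3,2.5) → rotate → (1.33385,-3.67026) → ×s → (2.69605,-7.41852) → (2.70,-7.42)
v6: (1.5,4.5) → rotate → (3.72415,-2.93781) → ×s → (7.52743,-5.93805) → (7.53,-5.94)
v7: (-0.5,4.5) → rotate → (4.40272,-1.05644) → ×s → (8.89899,-2.13533) → (8.90,-2.14)
v8: (-3.5,3.5) → rotate → (4.47989,2.10489) → ×s → (9.05498,4.25452) → (9.05,4.25)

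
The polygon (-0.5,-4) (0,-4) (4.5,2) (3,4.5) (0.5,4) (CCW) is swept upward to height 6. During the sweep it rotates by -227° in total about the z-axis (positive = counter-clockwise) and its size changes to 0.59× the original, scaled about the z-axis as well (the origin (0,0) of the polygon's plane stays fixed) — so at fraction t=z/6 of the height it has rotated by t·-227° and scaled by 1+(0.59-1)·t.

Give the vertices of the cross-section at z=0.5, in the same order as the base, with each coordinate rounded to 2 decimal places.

t = z/height = 0.5/6 = 0.0833333
s = 1 + (scale-1)·z/height = 1 + (0.59-1)·0.5/6 = 0.965833
θ = twist·z/height = -227°·0.5/6 = -18.9167° = -0.330158 rad
cos θ = 0.945991, sin θ = -0.324193 (intermediates below are computed at full precision and shown rounded to 5 d.p.)
v1: (-0.5,-4) → rotate → (-1.76977,-3.62187) → ×s → (-1.70930,-3.49812) → (-1.71,-3.50)
v2: (0,-4) → rotate → (-1.29677,-3.78396) → ×s → (-1.25246,-3.65468) → (-1.25,-3.65)
v3: (4.5,2) → rotate → (4.90535,0.43312) → ×s → (4.73775,0.41832) → (4.74,0.42)
v4: (3,4.5) → rotate → (4.29684,3.28438) → ×s → (4.15003,3.17217) → (4.15,3.17)
v5: (0.5,4) → rotate → (1.76977,3.62187) → ×s → (1.70930,3.49812) → (1.71,3.50)

Cross-section at z=0.5: (-1.71,-3.50) (-1.25,-3.65) (4.74,0.42) (4.15,3.17) (1.71,3.50)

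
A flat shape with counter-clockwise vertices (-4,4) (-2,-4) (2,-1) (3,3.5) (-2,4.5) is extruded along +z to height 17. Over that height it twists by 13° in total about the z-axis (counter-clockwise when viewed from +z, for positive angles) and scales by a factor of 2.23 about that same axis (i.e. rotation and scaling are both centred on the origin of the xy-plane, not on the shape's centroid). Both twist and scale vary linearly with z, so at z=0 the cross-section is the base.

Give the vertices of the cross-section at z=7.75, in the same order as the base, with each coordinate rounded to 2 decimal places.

Cross-section at z=7.75: (-6.85,5.56) (-2.46,-6.53) (3.27,-1.23) (4.09,5.92) (-3.83,6.66)

t = z/height = 7.75/17 = 0.455882
s = 1 + (scale-1)·z/height = 1 + (2.23-1)·7.75/17 = 1.560735
θ = twist·z/height = 13°·7.75/17 = 5.9265° = 0.103436 rad
cos θ = 0.994655, sin θ = 0.103252 (intermediates below are computed at full precision and shown rounded to 5 d.p.)
v1: (-4,4) → rotate → (-4.39163,3.56561) → ×s → (-6.85417,5.56498) → (-6.85,5.56)
v2: (-2,-4) → rotate → (-1.57630,-4.18513) → ×s → (-2.46019,-6.53187) → (-2.46,-6.53)
v3: (2,-1) → rotate → (2.09256,-0.78815) → ×s → (3.26594,-1.23010) → (3.27,-1.23)
v4: (3,3.5) → rotate → (2.62258,3.79105) → ×s → (4.09316,5.91682) → (4.09,5.92)
v5: (-2,4.5) → rotate → (-2.45394,4.26944) → ×s → (-3.82996,6.66347) → (-3.83,6.66)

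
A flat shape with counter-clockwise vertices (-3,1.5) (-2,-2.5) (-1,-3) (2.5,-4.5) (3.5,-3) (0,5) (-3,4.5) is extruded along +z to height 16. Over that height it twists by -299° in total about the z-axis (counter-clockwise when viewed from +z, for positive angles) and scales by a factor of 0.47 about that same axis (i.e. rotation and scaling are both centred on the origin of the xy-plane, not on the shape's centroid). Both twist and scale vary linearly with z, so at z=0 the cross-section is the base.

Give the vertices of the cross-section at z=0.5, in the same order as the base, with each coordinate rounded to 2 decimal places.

t = z/height = 0.5/16 = 0.03125
s = 1 + (scale-1)·z/height = 1 + (0.47-1)·0.5/16 = 0.983438
θ = twist·z/height = -299°·0.5/16 = -9.3438° = -0.163079 rad
cos θ = 0.986732, sin θ = -0.162357 (intermediates below are computed at full precision and shown rounded to 5 d.p.)
v1: (-3,1.5) → rotate → (-2.71666,1.96717) → ×s → (-2.67167,1.93459) → (-2.67,1.93)
v2: (-2,-2.5) → rotate → (-2.37936,-2.14212) → ×s → (-2.33995,-2.10664) → (-2.34,-2.11)
v3: (-1,-3) → rotate → (-1.47380,-2.79784) → ×s → (-1.44939,-2.75150) → (-1.45,-2.75)
v4: (2.5,-4.5) → rotate → (1.73622,-4.84619) → ×s → (1.70747,-4.76592) → (1.71,-4.77)
v5: (3.5,-3) → rotate → (2.96649,-3.52845) → ×s → (2.91736,-3.47001) → (2.92,-3.47)
v6: (0,5) → rotate → (0.81179,4.93366) → ×s → (0.79834,4.85195) → (0.80,4.85)
v7: (-3,4.5) → rotate → (-2.22959,4.92737) → ×s → (-2.19266,4.84576) → (-2.19,4.85)

Cross-section at z=0.5: (-2.67,1.93) (-2.34,-2.11) (-1.45,-2.75) (1.71,-4.77) (2.92,-3.47) (0.80,4.85) (-2.19,4.85)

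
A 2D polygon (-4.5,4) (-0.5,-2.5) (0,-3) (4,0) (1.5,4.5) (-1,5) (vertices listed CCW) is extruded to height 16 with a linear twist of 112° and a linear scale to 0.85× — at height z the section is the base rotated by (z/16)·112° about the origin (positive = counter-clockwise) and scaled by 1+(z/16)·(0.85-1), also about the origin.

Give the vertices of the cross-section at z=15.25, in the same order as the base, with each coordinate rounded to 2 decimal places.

t = z/height = 15.25/16 = 0.953125
s = 1 + (scale-1)·z/height = 1 + (0.85-1)·15.25/16 = 0.857031
θ = twist·z/height = 112°·15.25/16 = 106.7500° = 1.863139 rad
cos θ = -0.288196, sin θ = 0.957571 (intermediates below are computed at full precision and shown rounded to 5 d.p.)
v1: (-4.5,4) → rotate → (-2.53340,-5.46186) → ×s → (-2.17120,-4.68098) → (-2.17,-4.68)
v2: (-0.5,-2.5) → rotate → (2.53803,0.24170) → ×s → (2.17517,0.20715) → (2.18,0.21)
v3: (0,-3) → rotate → (2.87271,0.86459) → ×s → (2.46201,0.74098) → (2.46,0.74)
v4: (4,0) → rotate → (-1.15279,3.83029) → ×s → (-0.98797,3.28267) → (-0.99,3.28)
v5: (1.5,4.5) → rotate → (-4.74137,0.13947) → ×s → (-4.06350,0.11953) → (-4.06,0.12)
v6: (-1,5) → rotate → (-4.49966,-2.39855) → ×s → (-3.85635,-2.05563) → (-3.86,-2.06)

Cross-section at z=15.25: (-2.17,-4.68) (2.18,0.21) (2.46,0.74) (-0.99,3.28) (-4.06,0.12) (-3.86,-2.06)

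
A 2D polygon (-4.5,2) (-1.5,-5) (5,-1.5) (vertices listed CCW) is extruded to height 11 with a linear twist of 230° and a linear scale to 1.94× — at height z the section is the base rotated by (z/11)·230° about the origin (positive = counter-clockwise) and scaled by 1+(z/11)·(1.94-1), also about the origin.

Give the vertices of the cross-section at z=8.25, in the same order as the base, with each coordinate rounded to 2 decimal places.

Cross-section at z=8.25: (7.16,-4.38) (3.65,8.12) (-8.12,3.65)

t = z/height = 8.25/11 = 0.75
s = 1 + (scale-1)·z/height = 1 + (1.94-1)·8.25/11 = 1.705000
θ = twist·z/height = 230°·8.25/11 = 172.5000° = 3.010693 rad
cos θ = -0.991445, sin θ = 0.130526 (intermediates below are computed at full precision and shown rounded to 5 d.p.)
v1: (-4.5,2) → rotate → (4.20045,-2.57026) → ×s → (7.16177,-4.38229) → (7.16,-4.38)
v2: (-1.5,-5) → rotate → (2.13980,4.76144) → ×s → (3.64836,8.11825) → (3.65,8.12)
v3: (5,-1.5) → rotate → (-4.76144,2.13980) → ×s → (-8.11825,3.64836) → (-8.12,3.65)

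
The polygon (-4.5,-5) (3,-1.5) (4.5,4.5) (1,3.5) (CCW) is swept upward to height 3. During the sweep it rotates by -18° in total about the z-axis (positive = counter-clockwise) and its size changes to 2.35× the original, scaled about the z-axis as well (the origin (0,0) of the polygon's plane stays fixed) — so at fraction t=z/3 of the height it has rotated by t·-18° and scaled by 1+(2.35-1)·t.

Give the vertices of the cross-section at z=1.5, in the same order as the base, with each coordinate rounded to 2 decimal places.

t = z/height = 1.5/3 = 0.5
s = 1 + (scale-1)·z/height = 1 + (2.35-1)·1.5/3 = 1.675000
θ = twist·z/height = -18°·1.5/3 = -9.0000° = -0.157080 rad
cos θ = 0.987688, sin θ = -0.156434 (intermediates below are computed at full precision and shown rounded to 5 d.p.)
v1: (-4.5,-5) → rotate → (-5.22677,-4.23449) → ×s → (-8.75484,-7.09277) → (-8.75,-7.09)
v2: (3,-1.5) → rotate → (2.72841,-1.95084) → ×s → (4.57009,-3.26765) → (4.57,-3.27)
v3: (4.5,4.5) → rotate → (5.14855,3.74064) → ×s → (8.62383,6.26558) → (8.62,6.27)
v4: (1,3.5) → rotate → (1.53521,3.30047) → ×s → (2.57148,5.52830) → (2.57,5.53)

Cross-section at z=1.5: (-8.75,-7.09) (4.57,-3.27) (8.62,6.27) (2.57,5.53)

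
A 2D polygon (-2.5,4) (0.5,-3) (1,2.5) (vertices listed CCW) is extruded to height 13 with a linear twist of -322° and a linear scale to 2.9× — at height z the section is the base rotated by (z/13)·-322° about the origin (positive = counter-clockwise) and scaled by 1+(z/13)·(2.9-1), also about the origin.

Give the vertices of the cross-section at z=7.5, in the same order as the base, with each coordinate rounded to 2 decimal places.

t = z/height = 7.5/13 = 0.576923
s = 1 + (scale-1)·z/height = 1 + (2.9-1)·7.5/13 = 2.096154
θ = twist·z/height = -322°·7.5/13 = -185.7692° = -3.242285 rad
cos θ = -0.994935, sin θ = 0.100522 (intermediates below are computed at full precision and shown rounded to 5 d.p.)
v1: (-2.5,4) → rotate → (2.08525,-4.23104) → ×s → (4.37100,-8.86892) → (4.37,-8.87)
v2: (0.5,-3) → rotate → (-0.19590,3.03507) → ×s → (-0.41064,6.36196) → (-0.41,6.36)
v3: (1,2.5) → rotate → (-1.24624,-2.38682) → ×s → (-2.61231,-5.00313) → (-2.61,-5.00)

Cross-section at z=7.5: (4.37,-8.87) (-0.41,6.36) (-2.61,-5.00)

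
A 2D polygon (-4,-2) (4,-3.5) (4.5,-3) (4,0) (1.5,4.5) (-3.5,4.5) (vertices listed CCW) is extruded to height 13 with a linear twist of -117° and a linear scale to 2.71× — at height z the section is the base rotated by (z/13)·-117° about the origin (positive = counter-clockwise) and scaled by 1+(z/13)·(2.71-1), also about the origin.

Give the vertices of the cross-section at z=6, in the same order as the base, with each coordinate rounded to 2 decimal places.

Cross-section at z=6: (-7.10,3.69) (-0.86,-9.47) (0.39,-9.67) (4.21,-5.79) (8.09,2.56) (2.83,9.80)

t = z/height = 6/13 = 0.461538
s = 1 + (scale-1)·z/height = 1 + (2.71-1)·6/13 = 1.789231
θ = twist·z/height = -117°·6/13 = -54.0000° = -0.942478 rad
cos θ = 0.587785, sin θ = -0.809017 (intermediates below are computed at full precision and shown rounded to 5 d.p.)
v1: (-4,-2) → rotate → (-3.96917,2.06050) → ×s → (-7.10177,3.68671) → (-7.10,3.69)
v2: (4,-3.5) → rotate → (-0.48042,-5.29332) → ×s → (-0.85958,-9.47096) → (-0.86,-9.47)
v3: (4.5,-3) → rotate → (0.21798,-5.40393) → ×s → (0.39002,-9.66888) → (0.39,-9.67)
v4: (4,0) → rotate → (2.35114,-3.23607) → ×s → (4.20673,-5.79007) → (4.21,-5.79)
v5: (1.5,4.5) → rotate → (4.52225,1.43151) → ×s → (8.09136,2.56130) → (8.09,2.56)
v6: (-3.5,4.5) → rotate → (1.58333,5.47659) → ×s → (2.83294,9.79889) → (2.83,9.80)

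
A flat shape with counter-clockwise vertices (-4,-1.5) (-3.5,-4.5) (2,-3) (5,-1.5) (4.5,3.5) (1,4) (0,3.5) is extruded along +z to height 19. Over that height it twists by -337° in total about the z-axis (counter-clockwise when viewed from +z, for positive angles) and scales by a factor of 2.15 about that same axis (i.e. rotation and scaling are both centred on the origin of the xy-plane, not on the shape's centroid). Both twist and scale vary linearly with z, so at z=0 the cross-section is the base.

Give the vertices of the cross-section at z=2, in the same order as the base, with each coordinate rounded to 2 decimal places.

t = z/height = 2/19 = 0.105263
s = 1 + (scale-1)·z/height = 1 + (2.15-1)·2/19 = 1.121053
θ = twist·z/height = -337°·2/19 = -35.4737° = -0.619133 rad
cos θ = 0.814382, sin θ = -0.580329 (intermediates below are computed at full precision and shown rounded to 5 d.p.)
v1: (-4,-1.5) → rotate → (-4.12802,1.09974) → ×s → (-4.62773,1.23287) → (-4.63,1.23)
v2: (-3.5,-4.5) → rotate → (-5.46182,-1.63357) → ×s → (-6.12299,-1.83132) → (-6.12,-1.83)
v3: (2,-3) → rotate → (-0.11222,-3.60380) → ×s → (-0.12581,-4.04005) → (-0.13,-4.04)
v4: (5,-1.5) → rotate → (3.20142,-4.12322) → ×s → (3.58896,-4.62234) → (3.59,-4.62)
v5: (4.5,3.5) → rotate → (5.69587,0.23886) → ×s → (6.38537,0.26777) → (6.39,0.27)
v6: (1,4) → rotate → (3.13570,2.67720) → ×s → (3.51528,3.00128) → (3.52,3.00)
v7: (0,3.5) → rotate → (2.03115,2.85034) → ×s → (2.27703,3.19538) → (2.28,3.20)

Cross-section at z=2: (-4.63,1.23) (-6.12,-1.83) (-0.13,-4.04) (3.59,-4.62) (6.39,0.27) (3.52,3.00) (2.28,3.20)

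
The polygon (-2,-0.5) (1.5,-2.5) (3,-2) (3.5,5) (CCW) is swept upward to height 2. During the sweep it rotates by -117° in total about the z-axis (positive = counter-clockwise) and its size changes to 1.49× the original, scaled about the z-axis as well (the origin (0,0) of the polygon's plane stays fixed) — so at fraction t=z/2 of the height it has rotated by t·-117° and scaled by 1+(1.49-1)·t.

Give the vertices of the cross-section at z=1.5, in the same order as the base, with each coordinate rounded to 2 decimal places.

Cross-section at z=1.5: (-0.79,2.71) (-3.34,-2.18) (-2.57,-4.21) (7.02,-4.51)

t = z/height = 1.5/2 = 0.75
s = 1 + (scale-1)·z/height = 1 + (1.49-1)·1.5/2 = 1.367500
θ = twist·z/height = -117°·1.5/2 = -87.7500° = -1.531526 rad
cos θ = 0.039260, sin θ = -0.999229 (intermediates below are computed at full precision and shown rounded to 5 d.p.)
v1: (-2,-0.5) → rotate → (-0.57813,1.97883) → ×s → (-0.79060,2.70605) → (-0.79,2.71)
v2: (1.5,-2.5) → rotate → (-2.43918,-1.59699) → ×s → (-3.33558,-2.18389) → (-3.34,-2.18)
v3: (3,-2) → rotate → (-1.88068,-3.07621) → ×s → (-2.57183,-4.20671) → (-2.57,-4.21)
v4: (3.5,5) → rotate → (5.13355,-3.30100) → ×s → (7.02014,-4.51412) → (7.02,-4.51)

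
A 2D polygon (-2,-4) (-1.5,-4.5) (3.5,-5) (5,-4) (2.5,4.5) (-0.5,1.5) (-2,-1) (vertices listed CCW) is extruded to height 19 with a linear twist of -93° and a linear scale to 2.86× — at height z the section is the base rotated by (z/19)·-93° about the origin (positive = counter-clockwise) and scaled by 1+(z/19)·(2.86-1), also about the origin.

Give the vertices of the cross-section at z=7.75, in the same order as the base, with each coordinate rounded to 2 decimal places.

Cross-section at z=7.75: (-7.10,-3.39) (-6.95,-4.62) (-0.55,-10.72) (2.61,-10.95) (8.33,3.54) (0.93,2.62) (-3.86,0.78)

t = z/height = 7.75/19 = 0.407895
s = 1 + (scale-1)·z/height = 1 + (2.86-1)·7.75/19 = 1.758684
θ = twist·z/height = -93°·7.75/19 = -37.9342° = -0.662077 rad
cos θ = 0.788717, sin θ = -0.614756 (intermediates below are computed at full precision and shown rounded to 5 d.p.)
v1: (-2,-4) → rotate → (-4.03646,-1.92536) → ×s → (-7.09886,-3.38609) → (-7.10,-3.39)
v2: (-1.5,-4.5) → rotate → (-3.94948,-2.62709) → ×s → (-6.94589,-4.62023) → (-6.95,-4.62)
v3: (3.5,-5) → rotate → (-0.31327,-6.09523) → ×s → (-0.55095,-10.71959) → (-0.55,-10.72)
v4: (5,-4) → rotate → (1.48456,-6.22865) → ×s → (2.61087,-10.95423) → (2.61,-10.95)
v5: (2.5,4.5) → rotate → (4.73820,2.01234) → ×s → (8.33299,3.53906) → (8.33,3.54)
v6: (-0.5,1.5) → rotate → (0.52778,1.49045) → ×s → (0.92819,2.62124) → (0.93,2.62)
v7: (-2,-1) → rotate → (-2.19219,0.44080) → ×s → (-3.85537,0.77522) → (-3.86,0.78)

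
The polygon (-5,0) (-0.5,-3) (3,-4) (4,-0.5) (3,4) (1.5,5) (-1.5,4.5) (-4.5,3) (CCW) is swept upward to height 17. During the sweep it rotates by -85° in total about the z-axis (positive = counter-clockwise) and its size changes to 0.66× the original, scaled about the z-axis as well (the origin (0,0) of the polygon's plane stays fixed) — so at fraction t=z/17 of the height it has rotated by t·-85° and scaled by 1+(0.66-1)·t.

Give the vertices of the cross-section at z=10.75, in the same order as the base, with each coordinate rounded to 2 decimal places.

Cross-section at z=10.75: (-2.32,3.17) (-2.13,-1.08) (-1.14,-3.76) (1.54,-2.76) (3.92,-0.04) (3.86,1.37) (2.15,3.04) (-0.19,4.24)

t = z/height = 10.75/17 = 0.632353
s = 1 + (scale-1)·z/height = 1 + (0.66-1)·10.75/17 = 0.785000
θ = twist·z/height = -85°·10.75/17 = -53.7500° = -0.938114 rad
cos θ = 0.591310, sin θ = -0.806445 (intermediates below are computed at full precision and shown rounded to 5 d.p.)
v1: (-5,0) → rotate → (-2.95655,4.03222) → ×s → (-2.32089,3.16530) → (-2.32,3.17)
v2: (-0.5,-3) → rotate → (-2.71499,-1.37071) → ×s → (-2.13127,-1.07600) → (-2.13,-1.08)
v3: (3,-4) → rotate → (-1.45185,-4.78457) → ×s → (-1.13970,-3.75589) → (-1.14,-3.76)
v4: (4,-0.5) → rotate → (1.96202,-3.52143) → ×s → (1.54018,-2.76433) → (1.54,-2.76)
v5: (3,4) → rotate → (4.99971,-0.05410) → ×s → (3.92477,-0.04246) → (3.92,-0.04)
v6: (1.5,5) → rotate → (4.91919,1.74688) → ×s → (3.86156,1.37130) → (3.86,1.37)
v7: (-1.5,4.5) → rotate → (2.74204,3.87056) → ×s → (2.15250,3.03839) → (2.15,3.04)
v8: (-4.5,3) → rotate → (-0.24156,5.40293) → ×s → (-0.18962,4.24130) → (-0.19,4.24)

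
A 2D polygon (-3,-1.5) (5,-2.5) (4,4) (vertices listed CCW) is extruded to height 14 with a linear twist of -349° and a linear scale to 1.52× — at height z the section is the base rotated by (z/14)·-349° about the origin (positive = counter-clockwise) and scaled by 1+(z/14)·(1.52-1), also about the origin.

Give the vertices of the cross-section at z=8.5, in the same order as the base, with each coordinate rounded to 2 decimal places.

Cross-section at z=8.5: (4.39,-0.41) (-3.85,6.27) (-7.25,-1.69)

t = z/height = 8.5/14 = 0.607143
s = 1 + (scale-1)·z/height = 1 + (1.52-1)·8.5/14 = 1.315714
θ = twist·z/height = -349°·8.5/14 = -211.8929° = -3.698228 rad
cos θ = -0.849038, sin θ = 0.528332 (intermediates below are computed at full precision and shown rounded to 5 d.p.)
v1: (-3,-1.5) → rotate → (3.33961,-0.31144) → ×s → (4.39397,-0.40977) → (4.39,-0.41)
v2: (5,-2.5) → rotate → (-2.92436,4.76426) → ×s → (-3.84762,6.26840) → (-3.85,6.27)
v3: (4,4) → rotate → (-5.50948,-1.28282) → ×s → (-7.24890,-1.68782) → (-7.25,-1.69)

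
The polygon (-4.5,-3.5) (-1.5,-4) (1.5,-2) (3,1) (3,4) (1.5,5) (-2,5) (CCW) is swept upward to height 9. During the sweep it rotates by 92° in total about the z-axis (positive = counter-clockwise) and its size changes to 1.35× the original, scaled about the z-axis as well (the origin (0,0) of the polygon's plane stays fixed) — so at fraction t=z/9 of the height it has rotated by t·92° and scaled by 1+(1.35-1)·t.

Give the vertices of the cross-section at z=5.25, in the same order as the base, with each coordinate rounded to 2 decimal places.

t = z/height = 5.25/9 = 0.583333
s = 1 + (scale-1)·z/height = 1 + (1.35-1)·5.25/9 = 1.204167
θ = twist·z/height = 92°·5.25/9 = 53.6667° = 0.936660 rad
cos θ = 0.592482, sin θ = 0.805584 (intermediates below are computed at full precision and shown rounded to 5 d.p.)
v1: (-4.5,-3.5) → rotate → (0.15337,-5.69881) → ×s → (0.18469,-6.86232) → (0.18,-6.86)
v2: (-1.5,-4) → rotate → (2.33361,-3.57830) → ×s → (2.81006,-4.30887) → (2.81,-4.31)
v3: (1.5,-2) → rotate → (2.49989,0.02341) → ×s → (3.01028,0.02819) → (3.01,0.03)
v4: (3,1) → rotate → (0.97186,3.00923) → ×s → (1.17028,3.62362) → (1.17,3.62)
v5: (3,4) → rotate → (-1.44489,4.78668) → ×s → (-1.73989,5.76396) → (-1.74,5.76)
v6: (1.5,5) → rotate → (-3.13920,4.17079) → ×s → (-3.78011,5.02232) → (-3.78,5.02)
v7: (-2,5) → rotate → (-5.21288,1.35124) → ×s → (-6.27718,1.62712) → (-6.28,1.63)

Cross-section at z=5.25: (0.18,-6.86) (2.81,-4.31) (3.01,0.03) (1.17,3.62) (-1.74,5.76) (-3.78,5.02) (-6.28,1.63)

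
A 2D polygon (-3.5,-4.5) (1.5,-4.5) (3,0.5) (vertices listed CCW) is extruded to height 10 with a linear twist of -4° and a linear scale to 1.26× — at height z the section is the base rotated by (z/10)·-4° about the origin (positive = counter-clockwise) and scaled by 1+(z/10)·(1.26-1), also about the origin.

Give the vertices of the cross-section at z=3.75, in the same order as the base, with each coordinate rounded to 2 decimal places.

Cross-section at z=3.75: (-3.97,-4.84) (1.52,-4.98) (3.31,0.46)

t = z/height = 3.75/10 = 0.375
s = 1 + (scale-1)·z/height = 1 + (1.26-1)·3.75/10 = 1.097500
θ = twist·z/height = -4°·3.75/10 = -1.5000° = -0.026180 rad
cos θ = 0.999657, sin θ = -0.026177 (intermediates below are computed at full precision and shown rounded to 5 d.p.)
v1: (-3.5,-4.5) → rotate → (-3.61660,-4.40684) → ×s → (-3.96922,-4.83651) → (-3.97,-4.84)
v2: (1.5,-4.5) → rotate → (1.38169,-4.53772) → ×s → (1.51640,-4.98015) → (1.52,-4.98)
v3: (3,0.5) → rotate → (3.01206,0.42130) → ×s → (3.30574,0.46237) → (3.31,0.46)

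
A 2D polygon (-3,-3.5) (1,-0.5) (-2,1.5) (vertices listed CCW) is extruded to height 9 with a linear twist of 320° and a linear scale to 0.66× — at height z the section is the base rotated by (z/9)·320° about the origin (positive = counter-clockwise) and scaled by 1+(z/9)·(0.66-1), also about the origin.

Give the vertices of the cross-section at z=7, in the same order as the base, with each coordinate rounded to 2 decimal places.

Cross-section at z=7: (-1.61,2.99) (-0.61,-0.55) (1.56,0.97)

t = z/height = 7/9 = 0.777778
s = 1 + (scale-1)·z/height = 1 + (0.66-1)·7/9 = 0.735556
θ = twist·z/height = 320°·7/9 = 248.8889° = 4.343931 rad
cos θ = -0.360178, sin θ = -0.932884 (intermediates below are computed at full precision and shown rounded to 5 d.p.)
v1: (-3,-3.5) → rotate → (-2.18456,4.05927) → ×s → (-1.60687,2.98582) → (-1.61,2.99)
v2: (1,-0.5) → rotate → (-0.82662,-0.75279) → ×s → (-0.60802,-0.55372) → (-0.61,-0.55)
v3: (-2,1.5) → rotate → (2.11968,1.32550) → ×s → (1.55914,0.97498) → (1.56,0.97)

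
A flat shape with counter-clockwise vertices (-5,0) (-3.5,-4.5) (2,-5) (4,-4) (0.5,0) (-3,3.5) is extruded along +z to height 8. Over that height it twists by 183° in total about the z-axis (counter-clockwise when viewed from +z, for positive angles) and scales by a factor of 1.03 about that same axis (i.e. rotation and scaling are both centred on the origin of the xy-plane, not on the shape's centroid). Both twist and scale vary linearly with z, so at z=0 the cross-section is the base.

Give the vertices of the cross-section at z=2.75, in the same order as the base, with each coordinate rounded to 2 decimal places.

t = z/height = 2.75/8 = 0.34375
s = 1 + (scale-1)·z/height = 1 + (1.03-1)·2.75/8 = 1.010313
θ = twist·z/height = 183°·2.75/8 = 62.9063° = 1.097921 rad
cos θ = 0.455448, sin θ = 0.890262 (intermediates below are computed at full precision and shown rounded to 5 d.p.)
v1: (-5,0) → rotate → (-2.27724,-4.45131) → ×s → (-2.30072,-4.49722) → (-2.30,-4.50)
v2: (-3.5,-4.5) → rotate → (2.41211,-5.16543) → ×s → (2.43699,-5.21870) → (2.44,-5.22)
v3: (2,-5) → rotate → (5.36221,-0.49671) → ×s → (5.41751,-0.50184) → (5.42,-0.50)
v4: (4,-4) → rotate → (5.38284,1.73926) → ×s → (5.43835,1.75719) → (5.44,1.76)
v5: (0.5,0) → rotate → (0.22772,0.44513) → ×s → (0.23007,0.44972) → (0.23,0.45)
v6: (-3,3.5) → rotate → (-4.48226,-1.07672) → ×s → (-4.52849,-1.08782) → (-4.53,-1.09)

Cross-section at z=2.75: (-2.30,-4.50) (2.44,-5.22) (5.42,-0.50) (5.44,1.76) (0.23,0.45) (-4.53,-1.09)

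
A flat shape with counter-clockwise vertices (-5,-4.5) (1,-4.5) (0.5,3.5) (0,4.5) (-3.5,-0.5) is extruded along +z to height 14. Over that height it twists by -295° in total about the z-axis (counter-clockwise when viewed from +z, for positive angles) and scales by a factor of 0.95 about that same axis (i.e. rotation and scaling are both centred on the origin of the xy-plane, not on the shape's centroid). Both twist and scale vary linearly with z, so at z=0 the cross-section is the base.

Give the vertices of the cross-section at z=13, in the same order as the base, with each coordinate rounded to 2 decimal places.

Cross-section at z=13: (3.95,-5.05) (4.35,0.66) (-3.30,0.70) (-4.28,0.29) (0.25,-3.36)

t = z/height = 13/14 = 0.928571
s = 1 + (scale-1)·z/height = 1 + (0.95-1)·13/14 = 0.953571
θ = twist·z/height = -295°·13/14 = -273.9286° = -4.780955 rad
cos θ = 0.068513, sin θ = 0.997650 (intermediates below are computed at full precision and shown rounded to 5 d.p.)
v1: (-5,-4.5) → rotate → (4.14686,-5.29656) → ×s → (3.95433,-5.05065) → (3.95,-5.05)
v2: (1,-4.5) → rotate → (4.55794,0.68934) → ×s → (4.34632,0.65734) → (4.35,0.66)
v3: (0.5,3.5) → rotate → (-3.45752,0.73862) → ×s → (-3.29699,0.70433) → (-3.30,0.70)
v4: (0,4.5) → rotate → (-4.48943,0.30831) → ×s → (-4.28099,0.29399) → (-4.28,0.29)
v5: (-3.5,-0.5) → rotate → (0.25903,-3.52603) → ×s → (0.24700,-3.36232) → (0.25,-3.36)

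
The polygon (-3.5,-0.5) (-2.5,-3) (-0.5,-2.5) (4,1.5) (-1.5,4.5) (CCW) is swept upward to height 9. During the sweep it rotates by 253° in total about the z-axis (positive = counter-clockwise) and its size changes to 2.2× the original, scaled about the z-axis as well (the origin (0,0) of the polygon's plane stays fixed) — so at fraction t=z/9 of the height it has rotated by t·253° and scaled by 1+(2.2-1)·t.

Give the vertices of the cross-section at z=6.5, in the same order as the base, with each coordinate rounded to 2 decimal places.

Cross-section at z=6.5: (6.48,1.24) (4.40,5.82) (0.71,4.71) (-7.33,-3.15) (3.20,-8.26)

t = z/height = 6.5/9 = 0.722222
s = 1 + (scale-1)·z/height = 1 + (2.2-1)·6.5/9 = 1.866667
θ = twist·z/height = 253°·6.5/9 = 182.7222° = 3.189104 rad
cos θ = -0.998872, sin θ = -0.047494 (intermediates below are computed at full precision and shown rounded to 5 d.p.)
v1: (-3.5,-0.5) → rotate → (3.47230,0.66566) → ×s → (6.48163,1.24257) → (6.48,1.24)
v2: (-2.5,-3) → rotate → (2.35470,3.11535) → ×s → (4.39543,5.81532) → (4.40,5.82)
v3: (-0.5,-2.5) → rotate → (0.38070,2.52093) → ×s → (0.71064,4.70573) → (0.71,4.71)
v4: (4,1.5) → rotate → (-3.92425,-1.68828) → ×s → (-7.32526,-3.15146) → (-7.33,-3.15)
v5: (-1.5,4.5) → rotate → (1.71203,-4.42368) → ×s → (3.19579,-8.25754) → (3.20,-8.26)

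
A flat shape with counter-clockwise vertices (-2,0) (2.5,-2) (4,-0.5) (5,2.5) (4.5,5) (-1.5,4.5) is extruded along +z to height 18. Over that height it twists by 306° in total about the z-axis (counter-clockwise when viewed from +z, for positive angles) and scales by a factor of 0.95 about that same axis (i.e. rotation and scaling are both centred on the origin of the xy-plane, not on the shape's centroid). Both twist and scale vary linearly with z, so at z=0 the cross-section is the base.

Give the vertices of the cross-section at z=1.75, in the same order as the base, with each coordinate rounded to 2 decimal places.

t = z/height = 1.75/18 = 0.0972222
s = 1 + (scale-1)·z/height = 1 + (0.95-1)·1.75/18 = 0.995139
θ = twist·z/height = 306°·1.75/18 = 29.7500° = 0.519235 rad
cos θ = 0.868199, sin θ = 0.496217 (intermediates below are computed at full precision and shown rounded to 5 d.p.)
v1: (-2,0) → rotate → (-1.73640,-0.99243) → ×s → (-1.72796,-0.98761) → (-1.73,-0.99)
v2: (2.5,-2) → rotate → (3.16293,-0.49586) → ×s → (3.14755,-0.49345) → (3.15,-0.49)
v3: (4,-0.5) → rotate → (3.72090,1.55077) → ×s → (3.70282,1.54323) → (3.70,1.54)
v4: (5,2.5) → rotate → (3.10045,4.65158) → ×s → (3.08538,4.62897) → (3.09,4.63)
v5: (4.5,5) → rotate → (1.42581,6.57397) → ×s → (1.41888,6.54201) → (1.42,6.54)
v6: (-1.5,4.5) → rotate → (-3.53527,3.16257) → ×s → (-3.51809,3.14720) → (-3.52,3.15)

Cross-section at z=1.75: (-1.73,-0.99) (3.15,-0.49) (3.70,1.54) (3.09,4.63) (1.42,6.54) (-3.52,3.15)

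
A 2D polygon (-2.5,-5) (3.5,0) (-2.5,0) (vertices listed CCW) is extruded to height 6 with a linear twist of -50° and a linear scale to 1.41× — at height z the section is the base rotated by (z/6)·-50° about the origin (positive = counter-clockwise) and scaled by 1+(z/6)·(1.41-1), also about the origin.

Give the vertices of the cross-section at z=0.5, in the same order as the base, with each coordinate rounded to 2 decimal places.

Cross-section at z=0.5: (-2.95,-4.97) (3.61,-0.26) (-2.58,0.19)

t = z/height = 0.5/6 = 0.0833333
s = 1 + (scale-1)·z/height = 1 + (1.41-1)·0.5/6 = 1.034167
θ = twist·z/height = -50°·0.5/6 = -4.1667° = -0.072722 rad
cos θ = 0.997357, sin θ = -0.072658 (intermediates below are computed at full precision and shown rounded to 5 d.p.)
v1: (-2.5,-5) → rotate → (-2.85668,-4.80514) → ×s → (-2.95429,-4.96932) → (-2.95,-4.97)
v2: (3.5,0) → rotate → (3.49075,-0.25430) → ×s → (3.61002,-0.26299) → (3.61,-0.26)
v3: (-2.5,0) → rotate → (-2.49339,0.18164) → ×s → (-2.57858,0.18785) → (-2.58,0.19)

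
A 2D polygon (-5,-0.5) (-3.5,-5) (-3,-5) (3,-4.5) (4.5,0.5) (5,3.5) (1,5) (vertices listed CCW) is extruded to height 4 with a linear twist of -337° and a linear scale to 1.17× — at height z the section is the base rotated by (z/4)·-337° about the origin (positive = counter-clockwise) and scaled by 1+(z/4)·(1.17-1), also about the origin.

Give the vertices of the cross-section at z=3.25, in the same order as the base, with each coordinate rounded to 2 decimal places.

t = z/height = 3.25/4 = 0.8125
s = 1 + (scale-1)·z/height = 1 + (1.17-1)·3.25/4 = 1.138125
θ = twist·z/height = -337°·3.25/4 = -273.8125° = -4.778930 rad
cos θ = 0.066492, sin θ = 0.997787 (intermediates below are computed at full precision and shown rounded to 5 d.p.)
v1: (-5,-0.5) → rotate → (0.16644,-5.02218) → ×s → (0.18942,-5.71587) → (0.19,-5.72)
v2: (-3.5,-5) → rotate → (4.75621,-3.82471) → ×s → (5.41317,-4.35300) → (5.41,-4.35)
v3: (-3,-5) → rotate → (4.78946,-3.32582) → ×s → (5.45100,-3.78520) → (5.45,-3.79)
v4: (3,-4.5) → rotate → (4.68952,2.69415) → ×s → (5.33726,3.06628) → (5.34,3.07)
v5: (4.5,0.5) → rotate → (-0.19968,4.52329) → ×s → (-0.22726,5.14807) → (-0.23,5.15)
v6: (5,3.5) → rotate → (-3.15980,5.22166) → ×s → (-3.59624,5.94290) → (-3.60,5.94)
v7: (1,5) → rotate → (-4.92244,1.33024) → ×s → (-5.60236,1.51398) → (-5.60,1.51)

Cross-section at z=3.25: (0.19,-5.72) (5.41,-4.35) (5.45,-3.79) (5.34,3.07) (-0.23,5.15) (-3.60,5.94) (-5.60,1.51)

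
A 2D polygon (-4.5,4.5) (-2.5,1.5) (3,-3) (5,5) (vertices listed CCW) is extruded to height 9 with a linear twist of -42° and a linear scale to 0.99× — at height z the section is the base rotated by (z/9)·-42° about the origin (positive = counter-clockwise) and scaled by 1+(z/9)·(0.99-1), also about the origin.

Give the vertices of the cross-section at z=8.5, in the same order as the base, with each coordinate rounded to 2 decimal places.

Cross-section at z=8.5: (-0.59,6.28) (-0.96,2.72) (0.39,-4.18) (6.97,0.65)

t = z/height = 8.5/9 = 0.944444
s = 1 + (scale-1)·z/height = 1 + (0.99-1)·8.5/9 = 0.990556
θ = twist·z/height = -42°·8.5/9 = -39.6667° = -0.692314 rad
cos θ = 0.769771, sin θ = -0.638320 (intermediates below are computed at full precision and shown rounded to 5 d.p.)
v1: (-4.5,4.5) → rotate → (-0.59153,6.33641) → ×s → (-0.58594,6.27657) → (-0.59,6.28)
v2: (-2.5,1.5) → rotate → (-0.96695,2.75046) → ×s → (-0.95782,2.72448) → (-0.96,2.72)
v3: (3,-3) → rotate → (0.39435,-4.22427) → ×s → (0.39063,-4.18438) → (0.39,-4.18)
v4: (5,5) → rotate → (7.04046,0.65725) → ×s → (6.97396,0.65105) → (6.97,0.65)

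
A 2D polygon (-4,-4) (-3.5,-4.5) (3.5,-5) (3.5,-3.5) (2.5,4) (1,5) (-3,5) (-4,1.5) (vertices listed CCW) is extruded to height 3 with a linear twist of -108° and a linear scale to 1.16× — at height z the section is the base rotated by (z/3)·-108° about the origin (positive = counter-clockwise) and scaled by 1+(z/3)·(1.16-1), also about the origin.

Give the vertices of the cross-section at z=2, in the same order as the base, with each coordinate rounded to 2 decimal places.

Cross-section at z=2: (-5.58,2.84) (-5.93,2.14) (-4.07,-5.39) (-2.49,-4.88) (5.06,-1.26) (5.60,0.66) (4.24,4.87) (0.21,4.72)

t = z/height = 2/3 = 0.666667
s = 1 + (scale-1)·z/height = 1 + (1.16-1)·2/3 = 1.106667
θ = twist·z/height = -108°·2/3 = -72.0000° = -1.256637 rad
cos θ = 0.309017, sin θ = -0.951057 (intermediates below are computed at full precision and shown rounded to 5 d.p.)
v1: (-4,-4) → rotate → (-5.04029,2.56816) → ×s → (-5.57793,2.84209) → (-5.58,2.84)
v2: (-3.5,-4.5) → rotate → (-5.36131,1.93812) → ×s → (-5.93319,2.14485) → (-5.93,2.14)
v3: (3.5,-5) → rotate → (-3.67372,-4.87378) → ×s → (-4.06559,-5.39365) → (-4.07,-5.39)
v4: (3.5,-3.5) → rotate → (-2.24714,-4.41026) → ×s → (-2.48683,-4.88068) → (-2.49,-4.88)
v5: (2.5,4) → rotate → (4.57677,-1.14157) → ×s → (5.06496,-1.26334) → (5.06,-1.26)
v6: (1,5) → rotate → (5.06430,0.59403) → ×s → (5.60449,0.65739) → (5.60,0.66)
v7: (-3,5) → rotate → (3.82823,4.39825) → ×s → (4.23658,4.86740) → (4.24,4.87)
v8: (-4,1.5) → rotate → (0.19052,4.26775) → ×s → (0.21084,4.72298) → (0.21,4.72)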